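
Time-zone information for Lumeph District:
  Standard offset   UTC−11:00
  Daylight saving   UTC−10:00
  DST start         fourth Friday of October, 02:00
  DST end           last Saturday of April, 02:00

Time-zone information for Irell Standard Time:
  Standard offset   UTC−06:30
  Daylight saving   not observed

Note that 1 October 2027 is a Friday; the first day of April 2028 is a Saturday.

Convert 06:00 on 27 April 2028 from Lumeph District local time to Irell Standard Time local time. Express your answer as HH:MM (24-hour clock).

09:30

1 October 2027 is a Friday, so the first Friday is October 1 and the fourth is October 22.
1 April 2028 is a Saturday, so Saturdays fall on 1, 8, 15, 22, 29; the last is April 29.
27 April 2028 falls between 22 October 2027 and 29 April 2028, so daylight saving is in effect and Lumeph District is at UTC−10:00.
06:00 Lumeph District + 10h = 16:00 UTC.
Irell Standard Time stays on UTC−06:30 all year.
16:00 UTC − 6h30m = 09:30 Irell Standard Time.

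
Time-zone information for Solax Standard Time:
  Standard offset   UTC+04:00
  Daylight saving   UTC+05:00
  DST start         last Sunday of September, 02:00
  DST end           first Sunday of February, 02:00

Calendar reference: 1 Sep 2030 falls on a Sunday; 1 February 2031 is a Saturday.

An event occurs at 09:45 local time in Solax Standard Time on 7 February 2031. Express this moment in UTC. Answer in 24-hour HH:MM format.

1 September 2030 is a Sunday, so Sundays fall on 1, 8, 15, 22, 29; the last is September 29.
1 February 2031 is a Saturday, so the first Sunday is February 2.
Daylight saving runs 29 September 2030 – 2 February 2031; 7 February 2031 is outside that window, so Solax Standard Time is on standard time at UTC+04:00.
09:45 local − 4h = 05:45 UTC.

05:45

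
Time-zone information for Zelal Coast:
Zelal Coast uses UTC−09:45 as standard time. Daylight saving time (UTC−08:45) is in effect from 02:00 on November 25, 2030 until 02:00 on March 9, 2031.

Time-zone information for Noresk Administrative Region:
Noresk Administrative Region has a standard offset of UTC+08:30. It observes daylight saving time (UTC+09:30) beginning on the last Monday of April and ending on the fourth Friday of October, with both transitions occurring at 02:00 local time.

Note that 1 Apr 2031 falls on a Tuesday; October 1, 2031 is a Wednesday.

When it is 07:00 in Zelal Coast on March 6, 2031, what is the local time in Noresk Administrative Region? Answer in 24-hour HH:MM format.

00:15

March 6, 2031 lies within the daylight-saving period (25 November 2030 – 9 March 2031), so Zelal Coast is on daylight time, UTC−08:45.
07:00 Zelal Coast + 8h45m = 15:45 UTC.
1 April 2031 is a Tuesday, so Mondays fall on 7, 14, 21, 28; the last is April 28.
1 October 2031 is a Wednesday, so the first Friday is October 3 and the fourth is October 24.
At the standard offset (UTC+08:30), 15:45 UTC + 8h30m = 00:15 Noresk Administrative Region standard time (rolling into the next day, 7 March 2031).
The standard-time date in Noresk Administrative Region, March 7, 2031, does not fall between 28 April and 24 October, so daylight saving is not in effect and Noresk Administrative Region is at UTC+08:30.
15:45 UTC + 8h30m = 00:15 Noresk Administrative Region (rolling into the next day, 7 March 2031).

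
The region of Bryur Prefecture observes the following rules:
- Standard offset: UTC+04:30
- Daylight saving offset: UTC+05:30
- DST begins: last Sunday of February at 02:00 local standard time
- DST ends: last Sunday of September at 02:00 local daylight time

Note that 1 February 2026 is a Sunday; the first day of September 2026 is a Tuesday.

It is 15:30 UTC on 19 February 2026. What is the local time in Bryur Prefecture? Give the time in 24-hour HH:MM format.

20:00

1 February 2026 is a Sunday, so Sundays fall on 1, 8, 15, 22; the last is February 22.
1 September 2026 is a Tuesday, so Sundays fall on 6, 13, 20, 27; the last is September 27.
At the standard offset (UTC+04:30), 15:30 UTC + 4h30m = 20:00 Bryur Prefecture standard time.
The standard-time date in Bryur Prefecture, 19 February 2026, is outside the daylight-saving period (22 February – 27 September), so Bryur Prefecture is on standard time, UTC+04:30.
15:30 UTC + 4h30m = 20:00 local.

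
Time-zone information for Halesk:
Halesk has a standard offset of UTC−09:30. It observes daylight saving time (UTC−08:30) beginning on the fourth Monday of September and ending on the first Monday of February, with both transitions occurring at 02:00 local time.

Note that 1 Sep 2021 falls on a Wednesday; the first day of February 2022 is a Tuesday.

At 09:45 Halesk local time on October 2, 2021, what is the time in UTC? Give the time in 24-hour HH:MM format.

18:15

1 September 2021 is a Wednesday, so the first Monday is September 6 and the fourth is September 27.
1 February 2022 is a Tuesday, so the first Monday is February 7.
October 2, 2021 falls between 27 September 2021 and 7 February 2022, so daylight saving is in effect and Halesk is at UTC−08:30.
09:45 local + 8h30m = 18:15 UTC.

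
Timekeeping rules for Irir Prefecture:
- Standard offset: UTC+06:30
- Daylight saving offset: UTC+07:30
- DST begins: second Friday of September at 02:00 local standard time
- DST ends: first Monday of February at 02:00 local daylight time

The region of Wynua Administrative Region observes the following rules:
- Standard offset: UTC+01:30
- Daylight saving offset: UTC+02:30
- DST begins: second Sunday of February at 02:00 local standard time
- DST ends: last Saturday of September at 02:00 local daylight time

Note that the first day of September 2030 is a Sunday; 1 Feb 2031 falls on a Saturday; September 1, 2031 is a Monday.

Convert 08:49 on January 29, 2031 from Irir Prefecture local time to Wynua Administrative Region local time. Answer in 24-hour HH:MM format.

02:49

1 September 2030 is a Sunday, so the first Friday is September 6 and the second is September 13.
1 February 2031 is a Saturday, so the first Monday is February 3.
Daylight saving runs 13 September 2030 – 3 February 2031; January 29, 2031 is inside that window, so Irir Prefecture is at UTC+07:30.
08:49 Irir Prefecture − 7h30m = 01:19 UTC.
1 February 2031 is a Saturday, so the first Sunday is February 2 and the second is February 9.
1 September 2031 is a Monday, so Saturdays fall on 6, 13, 20, 27; the last is September 27.
At the standard offset (UTC+01:30), 01:19 UTC + 1h30m = 02:49 Wynua Administrative Region standard time.
The standard-time date in Wynua Administrative Region, January 29, 2031, does not fall between 9 February and 27 September, so daylight saving is not in effect and Wynua Administrative Region is at UTC+01:30.
01:19 UTC + 1h30m = 02:49 Wynua Administrative Region.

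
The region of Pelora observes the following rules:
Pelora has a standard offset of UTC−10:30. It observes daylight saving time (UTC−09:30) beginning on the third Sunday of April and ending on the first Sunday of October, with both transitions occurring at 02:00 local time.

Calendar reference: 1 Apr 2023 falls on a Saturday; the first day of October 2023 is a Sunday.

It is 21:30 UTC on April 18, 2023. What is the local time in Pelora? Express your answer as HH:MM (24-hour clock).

12:00

1 April 2023 is a Saturday, so the first Sunday is April 2 and the third is April 16.
1 October 2023 is a Sunday, so the first Sunday is October 1.
At the standard offset (UTC−10:30), 21:30 UTC − 10h30m = 11:00 Pelora standard time.
The standard-time date in Pelora, April 18, 2023, lies within the daylight-saving period (16 April – 1 October), so Pelora is on daylight time, UTC−09:30.
21:30 UTC − 9h30m = 12:00 local.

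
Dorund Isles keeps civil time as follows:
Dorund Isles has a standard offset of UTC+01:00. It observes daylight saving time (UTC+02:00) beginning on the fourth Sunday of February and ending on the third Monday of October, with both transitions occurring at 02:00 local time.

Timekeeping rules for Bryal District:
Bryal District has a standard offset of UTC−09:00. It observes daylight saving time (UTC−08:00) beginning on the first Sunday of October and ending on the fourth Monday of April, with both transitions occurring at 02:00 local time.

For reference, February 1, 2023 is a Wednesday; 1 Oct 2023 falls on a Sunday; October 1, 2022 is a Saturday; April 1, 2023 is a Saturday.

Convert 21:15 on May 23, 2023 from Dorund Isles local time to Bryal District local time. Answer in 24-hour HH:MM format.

1 February 2023 is a Wednesday, so the first Sunday is February 5 and the fourth is February 26.
1 October 2023 is a Sunday, so the first Monday is October 2 and the third is October 16.
May 23, 2023 falls between 26 February and 16 October, so daylight saving is in effect and Dorund Isles is at UTC+02:00.
21:15 Dorund Isles − 2h = 19:15 UTC.
1 October 2022 is a Saturday, so the first Sunday is October 2.
1 April 2023 is a Saturday, so the first Monday is April 3 and the fourth is April 24.
At the standard offset (UTC−09:00), 19:15 UTC − 9h = 10:15 Bryal District standard time.
Daylight saving runs 2 October 2022 – 24 April 2023; the standard-time date in Bryal District, May 23, 2023, is outside that window, so Bryal District is on standard time at UTC−09:00.
19:15 UTC − 9h = 10:15 Bryal District.

10:15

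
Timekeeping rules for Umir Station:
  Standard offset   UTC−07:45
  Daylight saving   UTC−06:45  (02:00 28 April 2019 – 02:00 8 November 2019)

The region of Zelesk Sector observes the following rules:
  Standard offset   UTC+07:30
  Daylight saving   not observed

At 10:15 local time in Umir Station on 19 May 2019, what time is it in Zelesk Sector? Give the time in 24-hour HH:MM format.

19 May 2019 falls between 28 April and 8 November, so daylight saving is in effect and Umir Station is at UTC−06:45.
10:15 Umir Station + 6h45m = 17:00 UTC.
Zelesk Sector has no daylight saving, so its offset is UTC+07:30 year-round.
17:00 UTC + 7h30m = 00:30 Zelesk Sector (rolling into the next day, 20 May 2019).

00:30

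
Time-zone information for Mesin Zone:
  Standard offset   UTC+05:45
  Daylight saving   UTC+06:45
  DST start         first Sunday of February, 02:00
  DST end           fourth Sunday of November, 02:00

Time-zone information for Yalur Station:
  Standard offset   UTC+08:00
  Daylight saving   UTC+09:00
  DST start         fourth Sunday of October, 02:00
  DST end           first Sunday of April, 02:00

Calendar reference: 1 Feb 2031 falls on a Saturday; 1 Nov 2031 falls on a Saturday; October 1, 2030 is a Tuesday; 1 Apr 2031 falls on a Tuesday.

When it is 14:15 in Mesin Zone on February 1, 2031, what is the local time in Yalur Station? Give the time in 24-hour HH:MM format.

1 February 2031 is a Saturday, so the first Sunday is February 2.
1 November 2031 is a Saturday, so the first Sunday is November 2 and the fourth is November 23.
Daylight saving runs 2 February – 23 November; February 1, 2031 is outside that window, so Mesin Zone is on standard time at UTC+05:45.
14:15 Mesin Zone − 5h45m = 08:30 UTC.
1 October 2030 is a Tuesday, so the first Sunday is October 6 and the fourth is October 27.
1 April 2031 is a Tuesday, so the first Sunday is April 6.
At the standard offset (UTC+08:00), 08:30 UTC + 8h = 16:30 Yalur Station standard time.
The standard-time date in Yalur Station, February 1, 2031, lies within the daylight-saving period (27 October 2030 – 6 April 2031), so Yalur Station is on daylight time, UTC+09:00.
08:30 UTC + 9h = 17:30 Yalur Station.

17:30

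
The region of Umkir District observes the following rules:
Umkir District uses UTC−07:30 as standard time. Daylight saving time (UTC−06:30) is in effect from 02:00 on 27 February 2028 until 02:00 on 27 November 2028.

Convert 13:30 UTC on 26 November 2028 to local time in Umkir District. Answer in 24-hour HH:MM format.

07:00

At the standard offset (UTC−07:30), 13:30 UTC − 7h30m = 06:00 Umkir District standard time.
Daylight saving runs 27 February – 27 November; the standard-time date in Umkir District, 26 November 2028, is inside that window, so Umkir District is at UTC−06:30.
13:30 UTC − 6h30m = 07:00 local.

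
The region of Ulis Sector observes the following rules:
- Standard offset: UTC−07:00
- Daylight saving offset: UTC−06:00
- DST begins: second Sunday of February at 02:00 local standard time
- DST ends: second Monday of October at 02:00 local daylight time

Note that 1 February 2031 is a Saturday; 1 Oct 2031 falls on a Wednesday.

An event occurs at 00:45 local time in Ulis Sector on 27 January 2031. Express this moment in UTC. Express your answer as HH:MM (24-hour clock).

07:45

1 February 2031 is a Saturday, so the first Sunday is February 2 and the second is February 9.
1 October 2031 is a Wednesday, so the first Monday is October 6 and the second is October 13.
27 January 2031 is outside the daylight-saving period (9 February – 13 October), so Ulis Sector is on standard time, UTC−07:00.
00:45 local + 7h = 07:45 UTC.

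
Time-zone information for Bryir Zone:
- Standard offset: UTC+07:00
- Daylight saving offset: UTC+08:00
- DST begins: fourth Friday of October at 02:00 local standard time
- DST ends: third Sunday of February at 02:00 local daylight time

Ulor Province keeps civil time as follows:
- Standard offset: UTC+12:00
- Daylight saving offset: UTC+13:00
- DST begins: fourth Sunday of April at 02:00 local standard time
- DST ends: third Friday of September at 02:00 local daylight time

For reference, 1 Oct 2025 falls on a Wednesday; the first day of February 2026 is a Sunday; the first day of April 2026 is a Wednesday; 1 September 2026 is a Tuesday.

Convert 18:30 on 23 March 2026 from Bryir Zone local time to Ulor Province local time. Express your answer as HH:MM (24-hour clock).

1 October 2025 is a Wednesday, so the first Friday is October 3 and the fourth is October 24.
1 February 2026 is a Sunday, so the first Sunday is February 1 and the third is February 15.
23 March 2026 does not fall between 24 October 2025 and 15 February 2026, so daylight saving is not in effect and Bryir Zone is at UTC+07:00.
18:30 Bryir Zone − 7h = 11:30 UTC.
1 April 2026 is a Wednesday, so the first Sunday is April 5 and the fourth is April 26.
1 September 2026 is a Tuesday, so the first Friday is September 4 and the third is September 18.
At the standard offset (UTC+12:00), 11:30 UTC + 12h = 23:30 Ulor Province standard time.
The standard-time date in Ulor Province, 23 March 2026, does not fall between 26 April and 18 September, so daylight saving is not in effect and Ulor Province is at UTC+12:00.
11:30 UTC + 12h = 23:30 Ulor Province.

23:30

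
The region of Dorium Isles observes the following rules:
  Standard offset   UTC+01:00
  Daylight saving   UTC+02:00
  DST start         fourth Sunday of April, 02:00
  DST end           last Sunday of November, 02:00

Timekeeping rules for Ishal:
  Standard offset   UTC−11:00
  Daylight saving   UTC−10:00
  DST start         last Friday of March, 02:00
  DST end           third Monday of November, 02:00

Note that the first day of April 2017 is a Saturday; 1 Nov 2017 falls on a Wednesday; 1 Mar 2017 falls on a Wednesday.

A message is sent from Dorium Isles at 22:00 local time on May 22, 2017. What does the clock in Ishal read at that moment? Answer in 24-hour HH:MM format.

10:00

1 April 2017 is a Saturday, so the first Sunday is April 2 and the fourth is April 23.
1 November 2017 is a Wednesday, so Sundays fall on 5, 12, 19, 26; the last is November 26.
Daylight saving runs 23 April – 26 November; May 22, 2017 is inside that window, so Dorium Isles is at UTC+02:00.
22:00 Dorium Isles − 2h = 20:00 UTC.
1 March 2017 is a Wednesday, so Fridays fall on 3, 10, 17, 24, 31; the last is March 31.
1 November 2017 is a Wednesday, so the first Monday is November 6 and the third is November 20.
At the standard offset (UTC−11:00), 20:00 UTC − 11h = 09:00 Ishal standard time.
The standard-time date in Ishal, May 22, 2017, falls between 31 March and 20 November, so daylight saving is in effect and Ishal is at UTC−10:00.
20:00 UTC − 10h = 10:00 Ishal.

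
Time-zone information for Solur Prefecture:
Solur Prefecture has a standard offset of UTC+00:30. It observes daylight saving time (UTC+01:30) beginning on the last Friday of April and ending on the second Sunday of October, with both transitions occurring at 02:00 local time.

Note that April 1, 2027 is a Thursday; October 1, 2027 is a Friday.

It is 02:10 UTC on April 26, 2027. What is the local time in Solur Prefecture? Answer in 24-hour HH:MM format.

02:40

1 April 2027 is a Thursday, so Fridays fall on 2, 9, 16, 23, 30; the last is April 30.
1 October 2027 is a Friday, so the first Sunday is October 3 and the second is October 10.
At the standard offset (UTC+00:30), 02:10 UTC + 0h30m = 02:40 Solur Prefecture standard time.
Daylight saving runs 30 April – 10 October; the standard-time date in Solur Prefecture, April 26, 2027, is outside that window, so Solur Prefecture is on standard time at UTC+00:30.
02:10 UTC + 0h30m = 02:40 local.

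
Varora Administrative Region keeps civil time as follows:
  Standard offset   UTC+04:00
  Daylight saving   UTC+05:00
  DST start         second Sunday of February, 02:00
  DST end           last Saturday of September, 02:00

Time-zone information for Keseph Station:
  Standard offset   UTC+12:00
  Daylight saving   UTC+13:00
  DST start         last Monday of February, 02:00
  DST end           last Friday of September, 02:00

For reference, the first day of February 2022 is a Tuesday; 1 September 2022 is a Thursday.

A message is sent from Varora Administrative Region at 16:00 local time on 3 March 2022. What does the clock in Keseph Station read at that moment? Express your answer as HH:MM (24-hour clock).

1 February 2022 is a Tuesday, so the first Sunday is February 6 and the second is February 13.
1 September 2022 is a Thursday, so Saturdays fall on 3, 10, 17, 24; the last is September 24.
3 March 2022 falls between 13 February and 24 September, so daylight saving is in effect and Varora Administrative Region is at UTC+05:00.
16:00 Varora Administrative Region − 5h = 11:00 UTC.
1 February 2022 is a Tuesday, so Mondays fall on 7, 14, 21, 28; the last is February 28.
1 September 2022 is a Thursday, so Fridays fall on 2, 9, 16, 23, 30; the last is September 30.
At the standard offset (UTC+12:00), 11:00 UTC + 12h = 23:00 Keseph Station standard time.
The standard-time date in Keseph Station, 3 March 2022, falls between 28 February and 30 September, so daylight saving is in effect and Keseph Station is at UTC+13:00.
11:00 UTC + 13h = 00:00 Keseph Station (rolling into the next day, 4 March 2022).

00:00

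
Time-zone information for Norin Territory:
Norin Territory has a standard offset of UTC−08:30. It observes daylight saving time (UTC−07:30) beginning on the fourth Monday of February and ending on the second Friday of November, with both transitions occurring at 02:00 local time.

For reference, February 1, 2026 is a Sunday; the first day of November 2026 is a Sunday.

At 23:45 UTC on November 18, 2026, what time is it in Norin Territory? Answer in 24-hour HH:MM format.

1 February 2026 is a Sunday, so the first Monday is February 2 and the fourth is February 23.
1 November 2026 is a Sunday, so the first Friday is November 6 and the second is November 13.
At the standard offset (UTC−08:30), 23:45 UTC − 8h30m = 15:15 Norin Territory standard time.
Daylight saving runs 23 February – 13 November; the standard-time date in Norin Territory, November 18, 2026, is outside that window, so Norin Territory is on standard time at UTC−08:30.
23:45 UTC − 8h30m = 15:15 local.

15:15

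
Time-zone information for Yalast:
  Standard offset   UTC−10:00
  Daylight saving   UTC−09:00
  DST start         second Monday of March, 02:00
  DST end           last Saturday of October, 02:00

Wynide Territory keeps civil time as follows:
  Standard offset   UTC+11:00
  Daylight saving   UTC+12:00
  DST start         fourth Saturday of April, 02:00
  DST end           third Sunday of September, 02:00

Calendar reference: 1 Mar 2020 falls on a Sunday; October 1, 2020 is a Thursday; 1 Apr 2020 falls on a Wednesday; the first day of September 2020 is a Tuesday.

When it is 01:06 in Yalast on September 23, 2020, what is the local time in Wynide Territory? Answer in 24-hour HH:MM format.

1 March 2020 is a Sunday, so the first Monday is March 2 and the second is March 9.
1 October 2020 is a Thursday, so Saturdays fall on 3, 10, 17, 24, 31; the last is October 31.
Daylight saving runs 9 March – 31 October; September 23, 2020 is inside that window, so Yalast is at UTC−09:00.
01:06 Yalast + 9h = 10:06 UTC.
1 April 2020 is a Wednesday, so the first Saturday is April 4 and the fourth is April 25.
1 September 2020 is a Tuesday, so the first Sunday is September 6 and the third is September 20.
At the standard offset (UTC+11:00), 10:06 UTC + 11h = 21:06 Wynide Territory standard time.
Daylight saving runs 25 April – 20 September; the standard-time date in Wynide Territory, September 23, 2020, is outside that window, so Wynide Territory is on standard time at UTC+11:00.
10:06 UTC + 11h = 21:06 Wynide Territory.

21:06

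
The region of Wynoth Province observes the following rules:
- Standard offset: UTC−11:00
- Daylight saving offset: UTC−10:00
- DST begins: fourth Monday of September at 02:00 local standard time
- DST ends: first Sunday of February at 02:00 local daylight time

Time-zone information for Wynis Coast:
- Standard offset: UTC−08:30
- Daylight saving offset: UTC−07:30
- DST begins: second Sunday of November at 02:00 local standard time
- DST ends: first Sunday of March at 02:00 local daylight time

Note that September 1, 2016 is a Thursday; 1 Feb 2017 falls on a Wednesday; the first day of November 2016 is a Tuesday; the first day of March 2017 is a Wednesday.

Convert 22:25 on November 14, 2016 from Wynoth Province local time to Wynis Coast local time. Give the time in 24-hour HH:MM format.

1 September 2016 is a Thursday, so the first Monday is September 5 and the fourth is September 26.
1 February 2017 is a Wednesday, so the first Sunday is February 5.
Daylight saving runs 26 September 2016 – 5 February 2017; November 14, 2016 is inside that window, so Wynoth Province is at UTC−10:00.
22:25 Wynoth Province + 10h = 08:25 UTC (rolling into the next day, 15 November 2016).
1 November 2016 is a Tuesday, so the first Sunday is November 6 and the second is November 13.
1 March 2017 is a Wednesday, so the first Sunday is March 5.
At the standard offset (UTC−08:30), 08:25 UTC − 8h30m = 23:55 Wynis Coast standard time (rolling into the previous day, 14 November 2016).
The standard-time date in Wynis Coast, November 14, 2016, falls between 13 November 2016 and 5 March 2017, so daylight saving is in effect and Wynis Coast is at UTC−07:30.
08:25 UTC − 7h30m = 00:55 Wynis Coast.

00:55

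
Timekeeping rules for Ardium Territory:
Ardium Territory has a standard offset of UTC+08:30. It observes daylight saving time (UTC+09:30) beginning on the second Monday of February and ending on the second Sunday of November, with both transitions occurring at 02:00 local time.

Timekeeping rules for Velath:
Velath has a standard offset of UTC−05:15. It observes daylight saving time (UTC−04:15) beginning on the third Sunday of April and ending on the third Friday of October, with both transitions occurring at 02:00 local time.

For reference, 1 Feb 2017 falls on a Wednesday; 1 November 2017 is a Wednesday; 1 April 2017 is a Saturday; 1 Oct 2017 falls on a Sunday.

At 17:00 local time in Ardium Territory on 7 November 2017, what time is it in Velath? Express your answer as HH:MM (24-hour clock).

1 February 2017 is a Wednesday, so the first Monday is February 6 and the second is February 13.
1 November 2017 is a Wednesday, so the first Sunday is November 5 and the second is November 12.
7 November 2017 lies within the daylight-saving period (13 February – 12 November), so Ardium Territory is on daylight time, UTC+09:30.
17:00 Ardium Territory − 9h30m = 07:30 UTC.
1 April 2017 is a Saturday, so the first Sunday is April 2 and the third is April 16.
1 October 2017 is a Sunday, so the first Friday is October 6 and the third is October 20.
At the standard offset (UTC−05:15), 07:30 UTC − 5h15m = 02:15 Velath standard time.
The standard-time date in Velath, 7 November 2017, is outside the daylight-saving period (16 April – 20 October), so Velath is on standard time, UTC−05:15.
07:30 UTC − 5h15m = 02:15 Velath.

02:15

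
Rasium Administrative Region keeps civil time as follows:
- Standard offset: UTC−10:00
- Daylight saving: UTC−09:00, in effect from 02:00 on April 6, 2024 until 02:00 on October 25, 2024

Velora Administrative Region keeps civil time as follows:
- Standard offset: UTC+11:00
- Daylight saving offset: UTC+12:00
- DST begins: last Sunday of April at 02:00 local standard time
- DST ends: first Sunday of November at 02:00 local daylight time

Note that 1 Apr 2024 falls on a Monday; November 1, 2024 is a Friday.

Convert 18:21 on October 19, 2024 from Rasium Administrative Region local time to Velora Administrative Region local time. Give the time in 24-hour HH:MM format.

15:21

October 19, 2024 falls between 6 April and 25 October, so daylight saving is in effect and Rasium Administrative Region is at UTC−09:00.
18:21 Rasium Administrative Region + 9h = 03:21 UTC (rolling into the next day, 20 October 2024).
1 April 2024 is a Monday, so Sundays fall on 7, 14, 21, 28; the last is April 28.
1 November 2024 is a Friday, so the first Sunday is November 3.
At the standard offset (UTC+11:00), 03:21 UTC + 11h = 14:21 Velora Administrative Region standard time.
The standard-time date in Velora Administrative Region, October 20, 2024, lies within the daylight-saving period (28 April – 3 November), so Velora Administrative Region is on daylight time, UTC+12:00.
03:21 UTC + 12h = 15:21 Velora Administrative Region.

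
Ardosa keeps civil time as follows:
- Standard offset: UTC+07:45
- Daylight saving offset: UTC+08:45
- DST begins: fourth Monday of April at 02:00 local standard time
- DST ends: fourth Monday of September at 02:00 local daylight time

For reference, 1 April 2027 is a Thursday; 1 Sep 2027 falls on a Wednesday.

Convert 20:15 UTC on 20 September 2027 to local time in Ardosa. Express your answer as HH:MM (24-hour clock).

1 April 2027 is a Thursday, so the first Monday is April 5 and the fourth is April 26.
1 September 2027 is a Wednesday, so the first Monday is September 6 and the fourth is September 27.
At the standard offset (UTC+07:45), 20:15 UTC + 7h45m = 04:00 Ardosa standard time (rolling into the next day, 21 September 2027).
Daylight saving runs 26 April – 27 September; the standard-time date in Ardosa, 21 September 2027, is inside that window, so Ardosa is at UTC+08:45.
20:15 UTC + 8h45m = 05:00 local (rolling into the next day, 21 September 2027).

05:00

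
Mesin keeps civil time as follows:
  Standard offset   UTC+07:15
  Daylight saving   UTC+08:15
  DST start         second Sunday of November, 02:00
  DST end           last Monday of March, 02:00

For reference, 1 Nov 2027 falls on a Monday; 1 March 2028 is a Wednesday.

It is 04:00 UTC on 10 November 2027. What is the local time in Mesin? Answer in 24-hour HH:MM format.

1 November 2027 is a Monday, so the first Sunday is November 7 and the second is November 14.
1 March 2028 is a Wednesday, so Mondays fall on 6, 13, 20, 27; the last is March 27.
At the standard offset (UTC+07:15), 04:00 UTC + 7h15m = 11:15 Mesin standard time.
The standard-time date in Mesin, 10 November 2027, does not fall between 14 November 2027 and 27 March 2028, so daylight saving is not in effect and Mesin is at UTC+07:15.
04:00 UTC + 7h15m = 11:15 local.

11:15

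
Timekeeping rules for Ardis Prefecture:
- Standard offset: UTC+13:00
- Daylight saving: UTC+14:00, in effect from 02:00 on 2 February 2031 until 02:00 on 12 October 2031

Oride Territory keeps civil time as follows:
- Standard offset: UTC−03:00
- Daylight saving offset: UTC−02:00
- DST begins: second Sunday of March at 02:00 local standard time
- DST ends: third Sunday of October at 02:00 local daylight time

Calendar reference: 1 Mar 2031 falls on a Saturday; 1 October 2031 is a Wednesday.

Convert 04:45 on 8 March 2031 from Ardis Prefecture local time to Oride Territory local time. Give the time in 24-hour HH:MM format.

8 March 2031 falls between 2 February and 12 October, so daylight saving is in effect and Ardis Prefecture is at UTC+14:00.
04:45 Ardis Prefecture − 14h = 14:45 UTC (rolling into the previous day, 7 March 2031).
1 March 2031 is a Saturday, so the first Sunday is March 2 and the second is March 9.
1 October 2031 is a Wednesday, so the first Sunday is October 5 and the third is October 19.
At the standard offset (UTC−03:00), 14:45 UTC − 3h = 11:45 Oride Territory standard time.
The standard-time date in Oride Territory, 7 March 2031, is outside the daylight-saving period (9 March – 19 October), so Oride Territory is on standard time, UTC−03:00.
14:45 UTC − 3h = 11:45 Oride Territory.

11:45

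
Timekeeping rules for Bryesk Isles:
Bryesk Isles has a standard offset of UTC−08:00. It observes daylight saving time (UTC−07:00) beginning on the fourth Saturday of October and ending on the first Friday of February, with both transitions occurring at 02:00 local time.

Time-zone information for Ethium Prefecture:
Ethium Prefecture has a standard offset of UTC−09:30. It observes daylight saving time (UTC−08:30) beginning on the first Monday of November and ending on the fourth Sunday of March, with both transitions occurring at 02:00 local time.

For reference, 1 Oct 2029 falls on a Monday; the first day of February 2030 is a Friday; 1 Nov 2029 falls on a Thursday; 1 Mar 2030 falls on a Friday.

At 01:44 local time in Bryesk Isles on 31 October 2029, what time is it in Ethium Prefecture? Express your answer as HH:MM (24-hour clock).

1 October 2029 is a Monday, so the first Saturday is October 6 and the fourth is October 27.
1 February 2030 is a Friday, so the first Friday is February 1.
31 October 2029 lies within the daylight-saving period (27 October 2029 – 1 February 2030), so Bryesk Isles is on daylight time, UTC−07:00.
01:44 Bryesk Isles + 7h = 08:44 UTC.
1 November 2029 is a Thursday, so the first Monday is November 5.
1 March 2030 is a Friday, so the first Sunday is March 3 and the fourth is March 24.
At the standard offset (UTC−09:30), 08:44 UTC − 9h30m = 23:14 Ethium Prefecture standard time (rolling into the previous day, 30 October 2029).
Daylight saving runs 5 November 2029 – 24 March 2030; the standard-time date in Ethium Prefecture, 30 October 2029, is outside that window, so Ethium Prefecture is on standard time at UTC−09:30.
08:44 UTC − 9h30m = 23:14 Ethium Prefecture (rolling into the previous day, 30 October 2029).

23:14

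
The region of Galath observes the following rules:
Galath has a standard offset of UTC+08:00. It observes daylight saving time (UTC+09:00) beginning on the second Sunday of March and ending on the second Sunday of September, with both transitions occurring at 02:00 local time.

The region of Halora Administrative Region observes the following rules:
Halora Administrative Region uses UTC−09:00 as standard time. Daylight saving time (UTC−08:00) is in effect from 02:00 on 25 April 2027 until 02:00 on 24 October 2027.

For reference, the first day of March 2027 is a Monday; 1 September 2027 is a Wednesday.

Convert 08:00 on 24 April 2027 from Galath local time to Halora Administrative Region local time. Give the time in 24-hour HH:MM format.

14:00

1 March 2027 is a Monday, so the first Sunday is March 7 and the second is March 14.
1 September 2027 is a Wednesday, so the first Sunday is September 5 and the second is September 12.
24 April 2027 falls between 14 March and 12 September, so daylight saving is in effect and Galath is at UTC+09:00.
08:00 Galath − 9h = 23:00 UTC (rolling into the previous day, 23 April 2027).
At the standard offset (UTC−09:00), 23:00 UTC − 9h = 14:00 Halora Administrative Region standard time.
Daylight saving runs 25 April – 24 October; the standard-time date in Halora Administrative Region, 23 April 2027, is outside that window, so Halora Administrative Region is on standard time at UTC−09:00.
23:00 UTC − 9h = 14:00 Halora Administrative Region.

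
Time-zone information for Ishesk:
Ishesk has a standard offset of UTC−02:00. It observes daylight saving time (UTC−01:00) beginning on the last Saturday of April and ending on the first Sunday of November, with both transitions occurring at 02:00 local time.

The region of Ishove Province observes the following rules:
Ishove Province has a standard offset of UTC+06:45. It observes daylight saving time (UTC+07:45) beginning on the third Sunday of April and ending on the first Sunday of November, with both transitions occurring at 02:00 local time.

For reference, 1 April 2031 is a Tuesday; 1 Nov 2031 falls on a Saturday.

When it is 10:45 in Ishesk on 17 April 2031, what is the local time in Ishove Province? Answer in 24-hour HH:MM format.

19:30

1 April 2031 is a Tuesday, so Saturdays fall on 5, 12, 19, 26; the last is April 26.
1 November 2031 is a Saturday, so the first Sunday is November 2.
17 April 2031 is outside the daylight-saving period (26 April – 2 November), so Ishesk is on standard time, UTC−02:00.
10:45 Ishesk + 2h = 12:45 UTC.
1 April 2031 is a Tuesday, so the first Sunday is April 6 and the third is April 20.
1 November 2031 is a Saturday, so the first Sunday is November 2.
At the standard offset (UTC+06:45), 12:45 UTC + 6h45m = 19:30 Ishove Province standard time.
Daylight saving runs 20 April – 2 November; the standard-time date in Ishove Province, 17 April 2031, is outside that window, so Ishove Province is on standard time at UTC+06:45.
12:45 UTC + 6h45m = 19:30 Ishove Province.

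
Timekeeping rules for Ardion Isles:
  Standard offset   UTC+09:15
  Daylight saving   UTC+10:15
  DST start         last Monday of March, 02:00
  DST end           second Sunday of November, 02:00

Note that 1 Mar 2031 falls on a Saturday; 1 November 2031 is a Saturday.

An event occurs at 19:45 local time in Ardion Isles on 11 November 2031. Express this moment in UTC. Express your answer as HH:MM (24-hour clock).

1 March 2031 is a Saturday, so Mondays fall on 3, 10, 17, 24, 31; the last is March 31.
1 November 2031 is a Saturday, so the first Sunday is November 2 and the second is November 9.
Daylight saving runs 31 March – 9 November; 11 November 2031 is outside that window, so Ardion Isles is on standard time at UTC+09:15.
19:45 local − 9h15m = 10:30 UTC.

10:30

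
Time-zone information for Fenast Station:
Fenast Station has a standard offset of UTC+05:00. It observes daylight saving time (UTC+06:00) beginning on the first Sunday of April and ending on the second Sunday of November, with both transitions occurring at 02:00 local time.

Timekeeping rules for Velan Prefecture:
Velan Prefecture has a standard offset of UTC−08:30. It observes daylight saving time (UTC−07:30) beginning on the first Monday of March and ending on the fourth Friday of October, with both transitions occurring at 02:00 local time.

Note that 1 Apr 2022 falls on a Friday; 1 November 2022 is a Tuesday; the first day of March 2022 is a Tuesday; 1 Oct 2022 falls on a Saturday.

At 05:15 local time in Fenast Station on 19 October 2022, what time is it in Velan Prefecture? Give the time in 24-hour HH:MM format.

1 April 2022 is a Friday, so the first Sunday is April 3.
1 November 2022 is a Tuesday, so the first Sunday is November 6 and the second is November 13.
19 October 2022 lies within the daylight-saving period (3 April – 13 November), so Fenast Station is on daylight time, UTC+06:00.
05:15 Fenast Station − 6h = 23:15 UTC (rolling into the previous day, 18 October 2022).
1 March 2022 is a Tuesday, so the first Monday is March 7.
1 October 2022 is a Saturday, so the first Friday is October 7 and the fourth is October 28.
At the standard offset (UTC−08:30), 23:15 UTC − 8h30m = 14:45 Velan Prefecture standard time.
Daylight saving runs 7 March – 28 October; the standard-time date in Velan Prefecture, 18 October 2022, is inside that window, so Velan Prefecture is at UTC−07:30.
23:15 UTC − 7h30m = 15:45 Velan Prefecture.

15:45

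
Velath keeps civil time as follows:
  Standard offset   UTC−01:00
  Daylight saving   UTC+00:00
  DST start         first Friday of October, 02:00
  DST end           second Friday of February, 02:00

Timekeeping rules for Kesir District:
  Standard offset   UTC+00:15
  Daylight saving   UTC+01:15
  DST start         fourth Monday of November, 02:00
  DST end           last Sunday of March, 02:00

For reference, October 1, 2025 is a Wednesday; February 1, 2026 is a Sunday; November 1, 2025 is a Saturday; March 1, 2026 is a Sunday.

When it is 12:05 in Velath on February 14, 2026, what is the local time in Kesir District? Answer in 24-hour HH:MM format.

14:20

1 October 2025 is a Wednesday, so the first Friday is October 3.
1 February 2026 is a Sunday, so the first Friday is February 6 and the second is February 13.
Daylight saving runs 3 October 2025 – 13 February 2026; February 14, 2026 is outside that window, so Velath is on standard time at UTC−01:00.
12:05 Velath + 1h = 13:05 UTC.
1 November 2025 is a Saturday, so the first Monday is November 3 and the fourth is November 24.
1 March 2026 is a Sunday, so Sundays fall on 1, 8, 15, 22, 29; the last is March 29.
At the standard offset (UTC+00:15), 13:05 UTC + 0h15m = 13:20 Kesir District standard time.
Daylight saving runs 24 November 2025 – 29 March 2026; the standard-time date in Kesir District, February 14, 2026, is inside that window, so Kesir District is at UTC+01:15.
13:05 UTC + 1h15m = 14:20 Kesir District.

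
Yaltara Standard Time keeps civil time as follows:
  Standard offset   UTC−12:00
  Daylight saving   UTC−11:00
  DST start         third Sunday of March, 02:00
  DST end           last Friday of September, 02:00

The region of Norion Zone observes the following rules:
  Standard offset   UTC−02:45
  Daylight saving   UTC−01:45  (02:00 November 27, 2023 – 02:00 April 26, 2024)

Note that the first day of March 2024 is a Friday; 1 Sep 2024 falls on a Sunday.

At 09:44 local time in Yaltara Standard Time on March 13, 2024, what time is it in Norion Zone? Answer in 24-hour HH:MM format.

1 March 2024 is a Friday, so the first Sunday is March 3 and the third is March 17.
1 September 2024 is a Sunday, so Fridays fall on 6, 13, 20, 27; the last is September 27.
March 13, 2024 is outside the daylight-saving period (17 March – 27 September), so Yaltara Standard Time is on standard time, UTC−12:00.
09:44 Yaltara Standard Time + 12h = 21:44 UTC.
At the standard offset (UTC−02:45), 21:44 UTC − 2h45m = 18:59 Norion Zone standard time.
Daylight saving runs 27 November 2023 – 26 April 2024; the standard-time date in Norion Zone, March 13, 2024, is inside that window, so Norion Zone is at UTC−01:45.
21:44 UTC − 1h45m = 19:59 Norion Zone.

19:59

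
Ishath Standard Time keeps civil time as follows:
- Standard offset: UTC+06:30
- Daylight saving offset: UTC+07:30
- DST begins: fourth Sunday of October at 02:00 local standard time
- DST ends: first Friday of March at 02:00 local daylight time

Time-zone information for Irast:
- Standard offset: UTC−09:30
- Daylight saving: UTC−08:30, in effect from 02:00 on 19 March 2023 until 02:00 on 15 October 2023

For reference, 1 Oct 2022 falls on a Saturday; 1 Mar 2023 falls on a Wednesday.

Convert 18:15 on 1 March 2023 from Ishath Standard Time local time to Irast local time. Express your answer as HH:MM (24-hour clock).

01:15

1 October 2022 is a Saturday, so the first Sunday is October 2 and the fourth is October 23.
1 March 2023 is a Wednesday, so the first Friday is March 3.
1 March 2023 falls between 23 October 2022 and 3 March 2023, so daylight saving is in effect and Ishath Standard Time is at UTC+07:30.
18:15 Ishath Standard Time − 7h30m = 10:45 UTC.
At the standard offset (UTC−09:30), 10:45 UTC − 9h30m = 01:15 Irast standard time.
The standard-time date in Irast, 1 March 2023, is outside the daylight-saving period (19 March – 15 October), so Irast is on standard time, UTC−09:30.
10:45 UTC − 9h30m = 01:15 Irast.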